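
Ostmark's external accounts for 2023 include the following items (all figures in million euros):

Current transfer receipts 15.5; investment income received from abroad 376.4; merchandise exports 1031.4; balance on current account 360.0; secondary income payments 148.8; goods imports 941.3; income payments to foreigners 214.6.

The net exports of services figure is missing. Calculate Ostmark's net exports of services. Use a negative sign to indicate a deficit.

Current account = goods balance + services balance + net primary income + net secondary income
Sum of the known components = 118.6
Net exports of services = CA - (known components) = 360.0 - 118.6 = 241.4

241.4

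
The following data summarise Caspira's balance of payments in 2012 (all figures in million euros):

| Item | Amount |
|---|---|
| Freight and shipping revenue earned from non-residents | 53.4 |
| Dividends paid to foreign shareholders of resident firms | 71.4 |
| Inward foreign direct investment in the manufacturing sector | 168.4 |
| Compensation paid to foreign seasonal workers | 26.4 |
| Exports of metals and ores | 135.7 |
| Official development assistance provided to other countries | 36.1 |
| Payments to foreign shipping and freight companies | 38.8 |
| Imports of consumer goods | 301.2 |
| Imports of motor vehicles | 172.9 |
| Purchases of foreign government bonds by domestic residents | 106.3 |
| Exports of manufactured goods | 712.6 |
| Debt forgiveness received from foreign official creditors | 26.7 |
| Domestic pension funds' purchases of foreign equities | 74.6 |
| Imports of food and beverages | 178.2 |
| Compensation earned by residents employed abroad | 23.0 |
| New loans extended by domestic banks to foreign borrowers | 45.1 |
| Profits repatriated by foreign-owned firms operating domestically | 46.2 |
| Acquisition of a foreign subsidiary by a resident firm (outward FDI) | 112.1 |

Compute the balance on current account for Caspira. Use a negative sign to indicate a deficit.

Goods: -301.2 + 135.7 - 178.2 - 172.9 + 712.6 = 196.0
Services: 53.4 - 38.8 = 14.6
Primary income: -46.2 - 26.4 - 71.4 + 23.0 = -121.0
Secondary income: -36.1
Current account = 196.0 + 14.6 + (-121.0) + (-36.1) = 53.5
(Excluded from the current account — financial account: inward foreign direct investment in the manufacturing sector 168.4, purchases of foreign government bonds by domestic residents 106.3, domestic pension funds' purchases of foreign equities 74.6, new loans extended by domestic banks to foreign borrowers 45.1, acquisition of a foreign subsidiary by a resident firm (outward FDI) 112.1; capital account: debt forgiveness received from foreign official creditors 26.7.)

53.5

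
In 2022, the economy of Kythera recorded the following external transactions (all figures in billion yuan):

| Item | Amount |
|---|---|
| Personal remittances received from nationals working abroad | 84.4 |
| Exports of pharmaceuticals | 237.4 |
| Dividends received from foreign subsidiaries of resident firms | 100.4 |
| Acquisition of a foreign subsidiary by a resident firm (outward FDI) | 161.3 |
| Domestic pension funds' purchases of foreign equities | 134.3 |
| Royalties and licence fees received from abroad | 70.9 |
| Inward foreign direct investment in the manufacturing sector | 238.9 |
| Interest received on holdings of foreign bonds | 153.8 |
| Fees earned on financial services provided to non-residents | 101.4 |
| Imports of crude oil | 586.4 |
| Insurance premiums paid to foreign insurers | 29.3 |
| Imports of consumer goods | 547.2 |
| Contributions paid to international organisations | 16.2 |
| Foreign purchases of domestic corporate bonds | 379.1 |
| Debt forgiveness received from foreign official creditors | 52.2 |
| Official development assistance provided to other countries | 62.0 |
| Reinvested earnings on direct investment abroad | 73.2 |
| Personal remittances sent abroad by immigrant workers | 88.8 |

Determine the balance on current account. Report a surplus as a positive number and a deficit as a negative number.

-508.4

Goods: 237.4 - 547.2 - 586.4 = -896.2
Services: 70.9 - 29.3 + 101.4 = 143.0
Primary income: 100.4 + 73.2 + 153.8 = 327.4
Secondary income: 84.4 - 62.0 - 16.2 - 88.8 = -82.6
Current account = (-896.2) + 143.0 + 327.4 + (-82.6) = -508.4
(Excluded from the current account — financial account: acquisition of a foreign subsidiary by a resident firm (outward FDI) 161.3, domestic pension funds' purchases of foreign equities 134.3, inward foreign direct investment in the manufacturing sector 238.9, foreign purchases of domestic corporate bonds 379.1; capital account: debt forgiveness received from foreign official creditors 52.2.)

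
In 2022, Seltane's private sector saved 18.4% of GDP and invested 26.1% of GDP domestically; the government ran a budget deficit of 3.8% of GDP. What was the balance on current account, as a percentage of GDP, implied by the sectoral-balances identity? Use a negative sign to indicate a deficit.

-11.5

By the sectoral-balances identity, CA = (S_private - I) + (T - G).
Private balance = 18.4 - 26.1 = -7.7
Government balance (T - G) = -3.8
CA = -7.7 + (-3.8) = -11.5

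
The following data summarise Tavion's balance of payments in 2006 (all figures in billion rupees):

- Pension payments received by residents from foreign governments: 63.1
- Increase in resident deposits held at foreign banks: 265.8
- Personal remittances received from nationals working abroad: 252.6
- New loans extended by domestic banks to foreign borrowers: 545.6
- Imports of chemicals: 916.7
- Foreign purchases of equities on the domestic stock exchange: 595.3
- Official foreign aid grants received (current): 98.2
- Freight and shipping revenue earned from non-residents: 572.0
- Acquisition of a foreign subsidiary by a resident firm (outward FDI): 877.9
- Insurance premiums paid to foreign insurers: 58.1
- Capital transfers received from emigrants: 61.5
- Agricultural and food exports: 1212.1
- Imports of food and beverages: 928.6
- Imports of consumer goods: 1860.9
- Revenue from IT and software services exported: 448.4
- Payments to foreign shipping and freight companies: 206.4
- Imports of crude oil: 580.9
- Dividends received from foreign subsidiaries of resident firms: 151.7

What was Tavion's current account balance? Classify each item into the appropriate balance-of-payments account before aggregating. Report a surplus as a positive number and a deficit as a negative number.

Goods: -580.9 - 1860.9 - 916.7 - 928.6 + 1212.1 = -3075.0
Services: 572.0 - 58.1 - 206.4 + 448.4 = 755.9
Primary income: 151.7
Secondary income: 63.1 + 98.2 + 252.6 = 413.9
Current account = (-3075.0) + 755.9 + 151.7 + 413.9 = -1753.5
(Excluded from the current account — financial account: increase in resident deposits held at foreign banks 265.8, new loans extended by domestic banks to foreign borrowers 545.6, foreign purchases of equities on the domestic stock exchange 595.3, acquisition of a foreign subsidiary by a resident firm (outward FDI) 877.9; capital account: capital transfers received from emigrants 61.5.)

-1753.5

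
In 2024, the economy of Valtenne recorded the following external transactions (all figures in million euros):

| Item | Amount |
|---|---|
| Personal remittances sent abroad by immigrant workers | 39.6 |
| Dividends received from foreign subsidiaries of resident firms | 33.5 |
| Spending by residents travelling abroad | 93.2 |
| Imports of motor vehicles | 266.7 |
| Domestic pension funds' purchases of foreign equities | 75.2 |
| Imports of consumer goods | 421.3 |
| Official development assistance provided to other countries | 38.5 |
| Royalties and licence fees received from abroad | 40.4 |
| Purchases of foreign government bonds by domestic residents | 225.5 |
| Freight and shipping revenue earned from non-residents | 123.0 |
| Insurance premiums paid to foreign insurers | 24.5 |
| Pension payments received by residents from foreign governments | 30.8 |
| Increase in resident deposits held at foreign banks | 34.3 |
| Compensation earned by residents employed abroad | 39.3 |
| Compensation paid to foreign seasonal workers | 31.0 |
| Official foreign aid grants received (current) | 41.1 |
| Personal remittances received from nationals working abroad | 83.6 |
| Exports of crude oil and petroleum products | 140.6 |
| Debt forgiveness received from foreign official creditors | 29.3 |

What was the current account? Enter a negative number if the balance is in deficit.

Goods: -266.7 + 140.6 - 421.3 = -547.4
Services: -93.2 + 123.0 - 24.5 + 40.4 = 45.7
Primary income: 33.5 - 31.0 + 39.3 = 41.8
Secondary income: -39.6 - 38.5 + 41.1 + 30.8 + 83.6 = 77.4
Current account = (-547.4) + 45.7 + 41.8 + 77.4 = -382.5
(Excluded from the current account — financial account: domestic pension funds' purchases of foreign equities 75.2, purchases of foreign government bonds by domestic residents 225.5, increase in resident deposits held at foreign banks 34.3; capital account: debt forgiveness received from foreign official creditors 29.3.)

-382.5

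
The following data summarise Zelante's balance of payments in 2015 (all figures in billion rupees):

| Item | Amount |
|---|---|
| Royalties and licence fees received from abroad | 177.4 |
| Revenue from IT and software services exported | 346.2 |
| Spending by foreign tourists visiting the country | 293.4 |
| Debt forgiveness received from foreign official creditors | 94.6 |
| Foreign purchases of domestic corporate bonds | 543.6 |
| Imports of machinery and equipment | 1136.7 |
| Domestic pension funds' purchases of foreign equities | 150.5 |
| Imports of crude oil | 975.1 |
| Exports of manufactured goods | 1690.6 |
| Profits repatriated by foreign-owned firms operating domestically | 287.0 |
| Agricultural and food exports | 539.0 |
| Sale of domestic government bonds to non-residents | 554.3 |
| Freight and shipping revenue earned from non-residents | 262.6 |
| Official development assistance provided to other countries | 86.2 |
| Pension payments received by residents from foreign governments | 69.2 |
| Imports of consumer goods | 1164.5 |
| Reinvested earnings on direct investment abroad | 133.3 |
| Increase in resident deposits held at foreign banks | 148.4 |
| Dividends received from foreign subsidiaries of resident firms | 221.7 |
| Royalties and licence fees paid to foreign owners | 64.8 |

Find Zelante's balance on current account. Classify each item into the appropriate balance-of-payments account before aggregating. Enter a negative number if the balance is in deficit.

19.1

Goods: 1690.6 - 1164.5 + 539.0 - 1136.7 - 975.1 = -1046.7
Services: 293.4 + 346.2 + 262.6 + 177.4 - 64.8 = 1014.8
Primary income: 221.7 + 133.3 - 287.0 = 68.0
Secondary income: 69.2 - 86.2 = -17.0
Current account = (-1046.7) + 1014.8 + 68.0 + (-17.0) = 19.1
(Excluded from the current account — capital account: debt forgiveness received from foreign official creditors 94.6; financial account: foreign purchases of domestic corporate bonds 543.6, domestic pension funds' purchases of foreign equities 150.5, sale of domestic government bonds to non-residents 554.3, increase in resident deposits held at foreign banks 148.4.)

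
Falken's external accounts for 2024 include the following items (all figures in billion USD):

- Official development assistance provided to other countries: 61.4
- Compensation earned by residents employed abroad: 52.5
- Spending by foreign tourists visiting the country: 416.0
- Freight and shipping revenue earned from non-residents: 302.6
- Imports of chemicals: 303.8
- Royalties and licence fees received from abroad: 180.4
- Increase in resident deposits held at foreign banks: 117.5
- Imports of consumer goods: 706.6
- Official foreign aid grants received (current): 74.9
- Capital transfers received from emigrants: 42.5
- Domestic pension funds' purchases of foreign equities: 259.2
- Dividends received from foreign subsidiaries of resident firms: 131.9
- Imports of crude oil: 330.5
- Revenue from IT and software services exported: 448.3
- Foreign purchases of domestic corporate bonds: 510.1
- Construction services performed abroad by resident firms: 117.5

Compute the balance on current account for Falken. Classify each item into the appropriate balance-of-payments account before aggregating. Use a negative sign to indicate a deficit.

Goods: -330.5 - 303.8 - 706.6 = -1340.9
Services: 180.4 + 117.5 + 416.0 + 448.3 + 302.6 = 1464.8
Primary income: 52.5 + 131.9 = 184.4
Secondary income: 74.9 - 61.4 = 13.5
Current account = (-1340.9) + 1464.8 + 184.4 + 13.5 = 321.8
(Excluded from the current account — financial account: increase in resident deposits held at foreign banks 117.5, domestic pension funds' purchases of foreign equities 259.2, foreign purchases of domestic corporate bonds 510.1; capital account: capital transfers received from emigrants 42.5.)

321.8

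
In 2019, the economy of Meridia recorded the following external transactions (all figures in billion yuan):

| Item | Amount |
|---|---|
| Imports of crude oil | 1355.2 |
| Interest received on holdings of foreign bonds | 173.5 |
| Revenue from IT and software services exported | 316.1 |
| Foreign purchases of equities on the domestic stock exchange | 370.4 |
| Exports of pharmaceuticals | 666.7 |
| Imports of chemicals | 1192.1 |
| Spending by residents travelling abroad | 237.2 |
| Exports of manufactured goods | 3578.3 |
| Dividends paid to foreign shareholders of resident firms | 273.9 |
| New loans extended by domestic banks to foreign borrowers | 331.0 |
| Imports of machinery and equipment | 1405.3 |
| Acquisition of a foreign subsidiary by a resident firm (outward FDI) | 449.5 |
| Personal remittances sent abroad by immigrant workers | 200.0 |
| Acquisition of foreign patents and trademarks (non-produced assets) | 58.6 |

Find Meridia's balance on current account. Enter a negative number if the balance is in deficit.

70.9

Goods: -1355.2 + 666.7 - 1405.3 + 3578.3 - 1192.1 = 292.4
Services: -237.2 + 316.1 = 78.9
Primary income: -273.9 + 173.5 = -100.4
Secondary income: -200.0
Current account = 292.4 + 78.9 + (-100.4) + (-200.0) = 70.9
(Excluded from the current account — financial account: foreign purchases of equities on the domestic stock exchange 370.4, new loans extended by domestic banks to foreign borrowers 331.0, acquisition of a foreign subsidiary by a resident firm (outward FDI) 449.5; capital account: acquisition of foreign patents and trademarks (non-produced assets) 58.6.)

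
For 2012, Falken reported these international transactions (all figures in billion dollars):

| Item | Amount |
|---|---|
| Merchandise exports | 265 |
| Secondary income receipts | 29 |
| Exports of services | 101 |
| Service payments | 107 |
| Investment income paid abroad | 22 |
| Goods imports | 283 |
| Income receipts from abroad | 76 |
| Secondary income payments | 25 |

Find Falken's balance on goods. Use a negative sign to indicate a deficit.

-18

Goods balance = 265 - 283 = -18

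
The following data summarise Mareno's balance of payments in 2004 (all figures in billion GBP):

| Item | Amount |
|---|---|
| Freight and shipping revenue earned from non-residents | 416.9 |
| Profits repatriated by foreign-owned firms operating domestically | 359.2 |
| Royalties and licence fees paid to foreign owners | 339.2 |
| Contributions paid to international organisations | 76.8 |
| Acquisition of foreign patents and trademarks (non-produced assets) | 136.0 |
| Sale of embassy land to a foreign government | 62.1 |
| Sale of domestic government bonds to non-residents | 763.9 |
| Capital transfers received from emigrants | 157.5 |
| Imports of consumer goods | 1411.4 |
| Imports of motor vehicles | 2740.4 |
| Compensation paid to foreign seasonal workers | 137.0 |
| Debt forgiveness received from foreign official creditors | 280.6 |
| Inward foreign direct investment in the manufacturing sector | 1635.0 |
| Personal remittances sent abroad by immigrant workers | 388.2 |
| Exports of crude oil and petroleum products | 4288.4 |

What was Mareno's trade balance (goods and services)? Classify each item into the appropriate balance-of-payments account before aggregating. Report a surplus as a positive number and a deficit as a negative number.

214.3

Goods: -2740.4 - 1411.4 + 4288.4 = 136.6
Services: -339.2 + 416.9 = 77.7
Trade balance = 136.6 + 77.7 = 214.3
(Excluded from the trade balance — primary income: profits repatriated by foreign-owned firms operating domestically 359.2, compensation paid to foreign seasonal workers 137.0; secondary income: contributions paid to international organisations 76.8, personal remittances sent abroad by immigrant workers 388.2; capital account: acquisition of foreign patents and trademarks (non-produced assets) 136.0, sale of embassy land to a foreign government 62.1, capital transfers received from emigrants 157.5, debt forgiveness received from foreign official creditors 280.6; financial account: sale of domestic government bonds to non-residents 763.9, inward foreign direct investment in the manufacturing sector 1635.0.)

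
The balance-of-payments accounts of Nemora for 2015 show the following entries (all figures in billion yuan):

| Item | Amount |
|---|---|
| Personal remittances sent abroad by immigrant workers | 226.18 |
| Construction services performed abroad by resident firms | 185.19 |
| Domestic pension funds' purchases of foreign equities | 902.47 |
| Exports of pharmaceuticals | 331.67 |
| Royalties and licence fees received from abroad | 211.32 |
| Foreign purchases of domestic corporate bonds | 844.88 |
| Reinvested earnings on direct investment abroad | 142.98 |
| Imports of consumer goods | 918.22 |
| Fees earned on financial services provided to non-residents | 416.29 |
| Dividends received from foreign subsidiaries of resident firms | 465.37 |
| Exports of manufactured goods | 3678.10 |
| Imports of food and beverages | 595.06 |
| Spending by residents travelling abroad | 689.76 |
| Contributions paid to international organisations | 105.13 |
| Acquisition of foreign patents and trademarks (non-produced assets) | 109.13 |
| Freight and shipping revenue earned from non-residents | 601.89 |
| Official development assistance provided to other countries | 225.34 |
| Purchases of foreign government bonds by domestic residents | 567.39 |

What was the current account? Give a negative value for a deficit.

Goods: 331.67 - 918.22 - 595.06 + 3678.10 = 2496.49
Services: 601.89 + 185.19 + 416.29 + 211.32 - 689.76 = 724.93
Primary income: 465.37 + 142.98 = 608.35
Secondary income: -226.18 - 225.34 - 105.13 = -556.65
Current account = 2496.49 + 724.93 + 608.35 + (-556.65) = 3273.12
(Excluded from the current account — financial account: domestic pension funds' purchases of foreign equities 902.47, foreign purchases of domestic corporate bonds 844.88, purchases of foreign government bonds by domestic residents 567.39; capital account: acquisition of foreign patents and trademarks (non-produced assets) 109.13.)

3273.12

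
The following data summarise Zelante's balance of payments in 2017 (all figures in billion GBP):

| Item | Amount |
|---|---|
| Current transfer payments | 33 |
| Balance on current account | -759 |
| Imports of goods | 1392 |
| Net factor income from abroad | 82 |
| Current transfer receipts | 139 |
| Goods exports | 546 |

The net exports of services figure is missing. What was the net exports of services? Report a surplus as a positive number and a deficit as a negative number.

Current account = goods balance + services balance + net primary income + net secondary income
Sum of the known components = -658
Net exports of services = CA - (known components) = -759 - (-658) = -101

-101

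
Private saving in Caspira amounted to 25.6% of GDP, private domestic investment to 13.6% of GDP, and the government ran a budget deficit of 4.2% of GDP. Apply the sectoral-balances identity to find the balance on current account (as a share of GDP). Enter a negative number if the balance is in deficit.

By the sectoral-balances identity, CA = (S_private - I) + (T - G).
Private balance = 25.6 - 13.6 = 12.0
Government balance (T - G) = -4.2
CA = 12.0 + (-4.2) = 7.8

7.8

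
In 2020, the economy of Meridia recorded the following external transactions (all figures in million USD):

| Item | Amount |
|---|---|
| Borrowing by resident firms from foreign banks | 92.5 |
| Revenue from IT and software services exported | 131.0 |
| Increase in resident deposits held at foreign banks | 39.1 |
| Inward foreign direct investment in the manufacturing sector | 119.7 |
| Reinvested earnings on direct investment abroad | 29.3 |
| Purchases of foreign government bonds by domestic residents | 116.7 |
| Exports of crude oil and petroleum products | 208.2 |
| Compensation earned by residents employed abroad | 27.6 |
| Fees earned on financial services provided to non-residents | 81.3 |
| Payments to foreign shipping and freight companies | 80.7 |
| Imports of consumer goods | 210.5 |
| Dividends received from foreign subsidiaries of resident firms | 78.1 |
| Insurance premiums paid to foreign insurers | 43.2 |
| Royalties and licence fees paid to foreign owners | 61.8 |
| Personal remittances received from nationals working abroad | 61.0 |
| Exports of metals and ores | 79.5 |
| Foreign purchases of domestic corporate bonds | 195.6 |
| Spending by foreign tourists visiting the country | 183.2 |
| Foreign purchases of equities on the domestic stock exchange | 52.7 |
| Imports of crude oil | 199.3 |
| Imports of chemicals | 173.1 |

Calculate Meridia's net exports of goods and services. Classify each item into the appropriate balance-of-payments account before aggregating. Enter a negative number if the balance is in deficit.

-85.4

Goods: -210.5 + 208.2 + 79.5 - 199.3 - 173.1 = -295.2
Services: 183.2 + 81.3 + 131.0 - 61.8 - 43.2 - 80.7 = 209.8
Trade balance = -295.2 + 209.8 = -85.4
(Excluded from the trade balance — financial account: borrowing by resident firms from foreign banks 92.5, increase in resident deposits held at foreign banks 39.1, inward foreign direct investment in the manufacturing sector 119.7, purchases of foreign government bonds by domestic residents 116.7, foreign purchases of domestic corporate bonds 195.6, foreign purchases of equities on the domestic stock exchange 52.7; primary income: reinvested earnings on direct investment abroad 29.3, compensation earned by residents employed abroad 27.6, dividends received from foreign subsidiaries of resident firms 78.1; secondary income: personal remittances received from nationals working abroad 61.0.)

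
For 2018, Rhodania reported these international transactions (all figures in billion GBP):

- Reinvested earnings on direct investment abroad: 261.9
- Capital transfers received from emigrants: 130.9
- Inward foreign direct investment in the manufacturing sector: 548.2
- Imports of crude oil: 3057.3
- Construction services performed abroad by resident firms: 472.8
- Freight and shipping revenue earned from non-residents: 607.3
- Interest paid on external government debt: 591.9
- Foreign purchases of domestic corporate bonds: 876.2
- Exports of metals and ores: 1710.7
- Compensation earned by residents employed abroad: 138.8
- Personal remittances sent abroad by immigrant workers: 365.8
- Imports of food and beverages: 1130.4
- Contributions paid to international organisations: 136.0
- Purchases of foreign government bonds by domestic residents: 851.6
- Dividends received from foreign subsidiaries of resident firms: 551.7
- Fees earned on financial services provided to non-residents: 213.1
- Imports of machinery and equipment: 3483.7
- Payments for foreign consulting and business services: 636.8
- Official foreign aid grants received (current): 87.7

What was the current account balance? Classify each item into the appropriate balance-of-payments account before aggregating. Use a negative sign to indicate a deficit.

-5357.9

Goods: -3057.3 - 3483.7 - 1130.4 + 1710.7 = -5960.7
Services: -636.8 + 213.1 + 472.8 + 607.3 = 656.4
Primary income: 138.8 - 591.9 + 551.7 + 261.9 = 360.5
Secondary income: -136.0 - 365.8 + 87.7 = -414.1
Current account = (-5960.7) + 656.4 + 360.5 + (-414.1) = -5357.9
(Excluded from the current account — capital account: capital transfers received from emigrants 130.9; financial account: inward foreign direct investment in the manufacturing sector 548.2, foreign purchases of domestic corporate bonds 876.2, purchases of foreign government bonds by domestic residents 851.6.)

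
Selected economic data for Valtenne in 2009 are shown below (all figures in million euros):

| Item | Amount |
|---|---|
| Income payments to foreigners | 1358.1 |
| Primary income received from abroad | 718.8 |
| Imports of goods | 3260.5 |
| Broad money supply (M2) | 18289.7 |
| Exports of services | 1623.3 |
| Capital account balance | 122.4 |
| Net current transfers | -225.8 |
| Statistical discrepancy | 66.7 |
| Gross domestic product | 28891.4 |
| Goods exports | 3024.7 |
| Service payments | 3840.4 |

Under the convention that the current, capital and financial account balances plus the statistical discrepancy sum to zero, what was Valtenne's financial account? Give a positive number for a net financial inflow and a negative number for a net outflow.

3128.9

Goods balance = 3024.7 - 3260.5 = -235.8
Services balance = 1623.3 - 3840.4 = -2217.1
Trade balance (goods + services) = -235.8 + (-2217.1) = -2452.9
Net primary income = 718.8 - 1358.1 = -639.3
Net secondary income = -225.8
Current account = -2452.9 + (-639.3) + (-225.8) = -3318.0
Financial account = -(-3318.0 + 122.4 + 66.7) = 3128.9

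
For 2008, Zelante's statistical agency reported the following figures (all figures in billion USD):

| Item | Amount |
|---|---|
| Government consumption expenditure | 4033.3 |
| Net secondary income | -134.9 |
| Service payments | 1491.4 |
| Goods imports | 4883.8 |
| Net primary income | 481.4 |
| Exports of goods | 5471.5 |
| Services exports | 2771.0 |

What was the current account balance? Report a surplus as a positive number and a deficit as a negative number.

Goods balance = 5471.5 - 4883.8 = 587.7
Services balance = 2771.0 - 1491.4 = 1279.6
Trade balance (goods + services) = 587.7 + 1279.6 = 1867.3
Net primary income = 481.4
Net secondary income = -134.9
Current account = 1867.3 + 481.4 + (-134.9) = 2213.8

2213.8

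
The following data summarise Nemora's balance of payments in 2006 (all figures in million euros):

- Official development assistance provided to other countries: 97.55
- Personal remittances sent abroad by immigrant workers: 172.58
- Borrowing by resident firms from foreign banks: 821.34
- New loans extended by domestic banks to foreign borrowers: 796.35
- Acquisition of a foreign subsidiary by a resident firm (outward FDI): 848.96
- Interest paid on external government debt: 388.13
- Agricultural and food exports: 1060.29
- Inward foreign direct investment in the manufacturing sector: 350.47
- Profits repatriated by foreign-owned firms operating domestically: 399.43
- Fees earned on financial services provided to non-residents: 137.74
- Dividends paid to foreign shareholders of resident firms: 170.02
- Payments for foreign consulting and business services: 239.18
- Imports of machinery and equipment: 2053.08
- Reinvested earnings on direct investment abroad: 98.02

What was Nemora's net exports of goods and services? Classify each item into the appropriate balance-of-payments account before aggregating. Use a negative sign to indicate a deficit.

Goods: 1060.29 - 2053.08 = -992.79
Services: 137.74 - 239.18 = -101.44
Trade balance = -992.79 + (-101.44) = -1094.23
(Excluded from the trade balance — secondary income: official development assistance provided to other countries 97.55, personal remittances sent abroad by immigrant workers 172.58; financial account: borrowing by resident firms from foreign banks 821.34, new loans extended by domestic banks to foreign borrowers 796.35, acquisition of a foreign subsidiary by a resident firm (outward FDI) 848.96, inward foreign direct investment in the manufacturing sector 350.47; primary income: interest paid on external government debt 388.13, profits repatriated by foreign-owned firms operating domestically 399.43, dividends paid to foreign shareholders of resident firms 170.02, reinvested earnings on direct investment abroad 98.02.)

-1094.23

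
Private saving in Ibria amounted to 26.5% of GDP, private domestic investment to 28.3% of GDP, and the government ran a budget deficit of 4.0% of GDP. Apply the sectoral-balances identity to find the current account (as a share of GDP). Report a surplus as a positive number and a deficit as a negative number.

By the sectoral-balances identity, CA = (S_private - I) + (T - G).
Private balance = 26.5 - 28.3 = -1.8
Government balance (T - G) = -4.0
CA = -1.8 + (-4.0) = -5.8

-5.8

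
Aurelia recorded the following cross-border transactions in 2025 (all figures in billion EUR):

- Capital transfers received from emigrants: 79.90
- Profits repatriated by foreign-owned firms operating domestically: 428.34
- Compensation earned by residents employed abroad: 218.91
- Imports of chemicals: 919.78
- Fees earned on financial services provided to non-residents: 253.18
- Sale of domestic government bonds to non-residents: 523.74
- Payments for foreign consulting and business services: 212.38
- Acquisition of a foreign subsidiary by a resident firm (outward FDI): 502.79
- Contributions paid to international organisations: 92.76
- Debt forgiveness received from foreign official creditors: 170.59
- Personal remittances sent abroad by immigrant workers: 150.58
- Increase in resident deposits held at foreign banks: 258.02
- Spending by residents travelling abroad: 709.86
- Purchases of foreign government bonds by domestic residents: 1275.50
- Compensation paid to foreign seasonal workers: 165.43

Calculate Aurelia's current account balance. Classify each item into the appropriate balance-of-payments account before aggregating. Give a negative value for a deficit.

-2207.04

Goods: -919.78
Services: 253.18 - 212.38 - 709.86 = -669.06
Primary income: 218.91 - 428.34 - 165.43 = -374.86
Secondary income: -92.76 - 150.58 = -243.34
Current account = (-919.78) + (-669.06) + (-374.86) + (-243.34) = -2207.04
(Excluded from the current account — capital account: capital transfers received from emigrants 79.90, debt forgiveness received from foreign official creditors 170.59; financial account: sale of domestic government bonds to non-residents 523.74, acquisition of a foreign subsidiary by a resident firm (outward FDI) 502.79, increase in resident deposits held at foreign banks 258.02, purchases of foreign government bonds by domestic residents 1275.50.)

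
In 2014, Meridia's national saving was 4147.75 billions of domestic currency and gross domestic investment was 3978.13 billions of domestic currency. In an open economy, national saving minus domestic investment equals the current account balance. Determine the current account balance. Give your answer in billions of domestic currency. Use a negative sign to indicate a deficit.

CA = S - I = 4147.75 - 3978.13 = 169.62

169.62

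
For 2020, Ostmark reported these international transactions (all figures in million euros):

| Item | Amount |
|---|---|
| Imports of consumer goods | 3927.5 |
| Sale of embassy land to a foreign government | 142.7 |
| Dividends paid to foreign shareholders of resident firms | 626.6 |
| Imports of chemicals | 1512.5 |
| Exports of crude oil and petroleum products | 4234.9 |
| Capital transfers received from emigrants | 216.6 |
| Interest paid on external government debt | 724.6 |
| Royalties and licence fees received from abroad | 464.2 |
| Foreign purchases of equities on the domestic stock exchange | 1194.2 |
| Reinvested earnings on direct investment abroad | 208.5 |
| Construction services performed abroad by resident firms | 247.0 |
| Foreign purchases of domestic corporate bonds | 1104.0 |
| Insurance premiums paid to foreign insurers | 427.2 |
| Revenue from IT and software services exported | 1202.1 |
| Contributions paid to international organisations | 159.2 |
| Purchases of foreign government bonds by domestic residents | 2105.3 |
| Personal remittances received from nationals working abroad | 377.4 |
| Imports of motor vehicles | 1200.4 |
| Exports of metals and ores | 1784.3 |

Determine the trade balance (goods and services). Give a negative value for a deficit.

Goods: -1200.4 + 4234.9 - 1512.5 + 1784.3 - 3927.5 = -621.2
Services: 464.2 + 1202.1 - 427.2 + 247.0 = 1486.1
Trade balance = -621.2 + 1486.1 = 864.9
(Excluded from the trade balance — capital account: sale of embassy land to a foreign government 142.7, capital transfers received from emigrants 216.6; primary income: dividends paid to foreign shareholders of resident firms 626.6, interest paid on external government debt 724.6, reinvested earnings on direct investment abroad 208.5; financial account: foreign purchases of equities on the domestic stock exchange 1194.2, foreign purchases of domestic corporate bonds 1104.0, purchases of foreign government bonds by domestic residents 2105.3; secondary income: contributions paid to international organisations 159.2, personal remittances received from nationals working abroad 377.4.)

864.9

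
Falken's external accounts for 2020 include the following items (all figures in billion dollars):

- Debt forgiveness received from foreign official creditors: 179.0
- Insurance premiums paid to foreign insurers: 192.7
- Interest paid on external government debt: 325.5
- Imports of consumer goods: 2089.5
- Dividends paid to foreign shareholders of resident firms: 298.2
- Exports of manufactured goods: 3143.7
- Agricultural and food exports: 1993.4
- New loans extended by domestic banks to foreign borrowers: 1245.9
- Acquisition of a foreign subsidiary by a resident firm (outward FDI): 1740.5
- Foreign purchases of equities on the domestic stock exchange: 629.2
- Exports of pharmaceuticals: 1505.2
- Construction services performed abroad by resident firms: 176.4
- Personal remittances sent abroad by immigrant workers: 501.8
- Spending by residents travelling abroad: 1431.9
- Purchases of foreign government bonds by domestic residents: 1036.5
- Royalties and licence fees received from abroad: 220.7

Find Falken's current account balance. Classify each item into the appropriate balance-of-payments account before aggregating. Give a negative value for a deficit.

2199.8

Goods: 3143.7 + 1993.4 - 2089.5 + 1505.2 = 4552.8
Services: -192.7 - 1431.9 + 220.7 + 176.4 = -1227.5
Primary income: -298.2 - 325.5 = -623.7
Secondary income: -501.8
Current account = 4552.8 + (-1227.5) + (-623.7) + (-501.8) = 2199.8
(Excluded from the current account — capital account: debt forgiveness received from foreign official creditors 179.0; financial account: new loans extended by domestic banks to foreign borrowers 1245.9, acquisition of a foreign subsidiary by a resident firm (outward FDI) 1740.5, foreign purchases of equities on the domestic stock exchange 629.2, purchases of foreign government bonds by domestic residents 1036.5.)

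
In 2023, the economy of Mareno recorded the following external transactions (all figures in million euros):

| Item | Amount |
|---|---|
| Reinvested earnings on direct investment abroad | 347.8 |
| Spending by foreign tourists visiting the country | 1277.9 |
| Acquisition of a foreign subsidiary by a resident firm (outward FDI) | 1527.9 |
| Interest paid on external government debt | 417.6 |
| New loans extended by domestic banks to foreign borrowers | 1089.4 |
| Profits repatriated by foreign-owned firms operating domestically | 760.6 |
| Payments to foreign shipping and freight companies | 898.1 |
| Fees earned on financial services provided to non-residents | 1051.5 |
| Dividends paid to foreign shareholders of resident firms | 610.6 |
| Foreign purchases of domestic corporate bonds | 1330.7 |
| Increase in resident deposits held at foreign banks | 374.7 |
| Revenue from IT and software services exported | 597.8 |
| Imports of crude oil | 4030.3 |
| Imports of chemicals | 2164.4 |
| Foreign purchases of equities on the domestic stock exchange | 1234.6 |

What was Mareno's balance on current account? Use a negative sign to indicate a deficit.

Goods: -2164.4 - 4030.3 = -6194.7
Services: 597.8 + 1051.5 + 1277.9 - 898.1 = 2029.1
Primary income: -417.6 + 347.8 - 760.6 - 610.6 = -1441.0
Current account = (-6194.7) + 2029.1 + (-1441.0) = -5606.6
(Excluded from the current account — financial account: acquisition of a foreign subsidiary by a resident firm (outward FDI) 1527.9, new loans extended by domestic banks to foreign borrowers 1089.4, foreign purchases of domestic corporate bonds 1330.7, increase in resident deposits held at foreign banks 374.7, foreign purchases of equities on the domestic stock exchange 1234.6.)

-5606.6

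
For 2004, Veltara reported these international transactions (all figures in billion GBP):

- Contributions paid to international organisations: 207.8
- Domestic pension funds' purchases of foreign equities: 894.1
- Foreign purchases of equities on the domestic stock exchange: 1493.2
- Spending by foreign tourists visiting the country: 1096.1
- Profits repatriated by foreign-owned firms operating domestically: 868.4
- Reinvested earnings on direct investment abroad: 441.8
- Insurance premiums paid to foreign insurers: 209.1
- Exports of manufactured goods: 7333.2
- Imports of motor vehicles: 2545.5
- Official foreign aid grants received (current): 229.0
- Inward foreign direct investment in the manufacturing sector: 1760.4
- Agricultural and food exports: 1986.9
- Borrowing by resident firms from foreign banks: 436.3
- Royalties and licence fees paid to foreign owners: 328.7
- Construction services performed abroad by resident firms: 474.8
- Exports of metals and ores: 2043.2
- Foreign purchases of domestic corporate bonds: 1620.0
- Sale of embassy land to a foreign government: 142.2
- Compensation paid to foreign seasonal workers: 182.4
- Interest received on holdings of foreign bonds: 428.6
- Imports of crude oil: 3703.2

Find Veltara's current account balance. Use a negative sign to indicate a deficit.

5988.5

Goods: -3703.2 + 2043.2 + 1986.9 - 2545.5 + 7333.2 = 5114.6
Services: -209.1 - 328.7 + 1096.1 + 474.8 = 1033.1
Primary income: 428.6 + 441.8 - 182.4 - 868.4 = -180.4
Secondary income: 229.0 - 207.8 = 21.2
Current account = 5114.6 + 1033.1 + (-180.4) + 21.2 = 5988.5
(Excluded from the current account — financial account: domestic pension funds' purchases of foreign equities 894.1, foreign purchases of equities on the domestic stock exchange 1493.2, inward foreign direct investment in the manufacturing sector 1760.4, borrowing by resident firms from foreign banks 436.3, foreign purchases of domestic corporate bonds 1620.0; capital account: sale of embassy land to a foreign government 142.2.)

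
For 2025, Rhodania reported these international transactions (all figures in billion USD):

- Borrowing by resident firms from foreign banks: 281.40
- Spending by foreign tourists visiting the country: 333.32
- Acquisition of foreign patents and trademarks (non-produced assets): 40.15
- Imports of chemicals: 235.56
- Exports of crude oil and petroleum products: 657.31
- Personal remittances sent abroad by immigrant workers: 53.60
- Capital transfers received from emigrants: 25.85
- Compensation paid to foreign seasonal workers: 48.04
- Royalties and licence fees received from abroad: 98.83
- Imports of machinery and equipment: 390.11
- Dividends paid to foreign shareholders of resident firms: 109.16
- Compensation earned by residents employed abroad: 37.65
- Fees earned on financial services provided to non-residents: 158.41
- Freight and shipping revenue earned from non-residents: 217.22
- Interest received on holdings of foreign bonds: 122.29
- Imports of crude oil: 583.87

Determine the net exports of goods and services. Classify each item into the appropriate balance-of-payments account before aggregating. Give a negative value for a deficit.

255.55

Goods: -583.87 - 235.56 + 657.31 - 390.11 = -552.23
Services: 98.83 + 217.22 + 158.41 + 333.32 = 807.78
Trade balance = -552.23 + 807.78 = 255.55
(Excluded from the trade balance — financial account: borrowing by resident firms from foreign banks 281.40; capital account: acquisition of foreign patents and trademarks (non-produced assets) 40.15, capital transfers received from emigrants 25.85; secondary income: personal remittances sent abroad by immigrant workers 53.60; primary income: compensation paid to foreign seasonal workers 48.04, dividends paid to foreign shareholders of resident firms 109.16, compensation earned by residents employed abroad 37.65, interest received on holdings of foreign bonds 122.29.)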